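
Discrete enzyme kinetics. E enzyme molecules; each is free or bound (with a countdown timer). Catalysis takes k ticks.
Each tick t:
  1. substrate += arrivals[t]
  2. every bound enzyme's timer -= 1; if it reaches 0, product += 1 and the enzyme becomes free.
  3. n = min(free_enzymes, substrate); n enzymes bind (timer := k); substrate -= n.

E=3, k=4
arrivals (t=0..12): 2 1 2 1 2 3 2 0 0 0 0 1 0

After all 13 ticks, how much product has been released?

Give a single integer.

t=0: arr=2 -> substrate=0 bound=2 product=0
t=1: arr=1 -> substrate=0 bound=3 product=0
t=2: arr=2 -> substrate=2 bound=3 product=0
t=3: arr=1 -> substrate=3 bound=3 product=0
t=4: arr=2 -> substrate=3 bound=3 product=2
t=5: arr=3 -> substrate=5 bound=3 product=3
t=6: arr=2 -> substrate=7 bound=3 product=3
t=7: arr=0 -> substrate=7 bound=3 product=3
t=8: arr=0 -> substrate=5 bound=3 product=5
t=9: arr=0 -> substrate=4 bound=3 product=6
t=10: arr=0 -> substrate=4 bound=3 product=6
t=11: arr=1 -> substrate=5 bound=3 product=6
t=12: arr=0 -> substrate=3 bound=3 product=8

Answer: 8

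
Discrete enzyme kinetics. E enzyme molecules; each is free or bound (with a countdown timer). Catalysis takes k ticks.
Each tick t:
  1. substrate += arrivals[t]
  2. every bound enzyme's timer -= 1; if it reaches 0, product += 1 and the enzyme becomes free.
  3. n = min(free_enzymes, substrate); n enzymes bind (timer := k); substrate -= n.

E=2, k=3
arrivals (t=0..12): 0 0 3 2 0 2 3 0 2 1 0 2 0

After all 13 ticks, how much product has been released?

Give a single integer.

Answer: 6

Derivation:
t=0: arr=0 -> substrate=0 bound=0 product=0
t=1: arr=0 -> substrate=0 bound=0 product=0
t=2: arr=3 -> substrate=1 bound=2 product=0
t=3: arr=2 -> substrate=3 bound=2 product=0
t=4: arr=0 -> substrate=3 bound=2 product=0
t=5: arr=2 -> substrate=3 bound=2 product=2
t=6: arr=3 -> substrate=6 bound=2 product=2
t=7: arr=0 -> substrate=6 bound=2 product=2
t=8: arr=2 -> substrate=6 bound=2 product=4
t=9: arr=1 -> substrate=7 bound=2 product=4
t=10: arr=0 -> substrate=7 bound=2 product=4
t=11: arr=2 -> substrate=7 bound=2 product=6
t=12: arr=0 -> substrate=7 bound=2 product=6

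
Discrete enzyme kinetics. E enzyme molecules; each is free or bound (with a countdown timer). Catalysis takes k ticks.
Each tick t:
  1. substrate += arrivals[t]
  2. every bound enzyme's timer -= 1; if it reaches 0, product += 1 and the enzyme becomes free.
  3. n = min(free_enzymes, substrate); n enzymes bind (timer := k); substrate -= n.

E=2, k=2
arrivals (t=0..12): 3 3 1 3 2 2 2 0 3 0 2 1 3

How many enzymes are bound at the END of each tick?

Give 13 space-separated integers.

Answer: 2 2 2 2 2 2 2 2 2 2 2 2 2

Derivation:
t=0: arr=3 -> substrate=1 bound=2 product=0
t=1: arr=3 -> substrate=4 bound=2 product=0
t=2: arr=1 -> substrate=3 bound=2 product=2
t=3: arr=3 -> substrate=6 bound=2 product=2
t=4: arr=2 -> substrate=6 bound=2 product=4
t=5: arr=2 -> substrate=8 bound=2 product=4
t=6: arr=2 -> substrate=8 bound=2 product=6
t=7: arr=0 -> substrate=8 bound=2 product=6
t=8: arr=3 -> substrate=9 bound=2 product=8
t=9: arr=0 -> substrate=9 bound=2 product=8
t=10: arr=2 -> substrate=9 bound=2 product=10
t=11: arr=1 -> substrate=10 bound=2 product=10
t=12: arr=3 -> substrate=11 bound=2 product=12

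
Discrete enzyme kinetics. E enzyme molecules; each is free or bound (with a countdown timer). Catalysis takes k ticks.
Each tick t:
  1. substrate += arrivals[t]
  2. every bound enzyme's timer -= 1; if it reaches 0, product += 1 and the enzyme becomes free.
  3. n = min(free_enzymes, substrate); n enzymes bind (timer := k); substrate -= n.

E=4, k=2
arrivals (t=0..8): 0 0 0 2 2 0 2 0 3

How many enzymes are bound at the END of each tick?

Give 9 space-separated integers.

t=0: arr=0 -> substrate=0 bound=0 product=0
t=1: arr=0 -> substrate=0 bound=0 product=0
t=2: arr=0 -> substrate=0 bound=0 product=0
t=3: arr=2 -> substrate=0 bound=2 product=0
t=4: arr=2 -> substrate=0 bound=4 product=0
t=5: arr=0 -> substrate=0 bound=2 product=2
t=6: arr=2 -> substrate=0 bound=2 product=4
t=7: arr=0 -> substrate=0 bound=2 product=4
t=8: arr=3 -> substrate=0 bound=3 product=6

Answer: 0 0 0 2 4 2 2 2 3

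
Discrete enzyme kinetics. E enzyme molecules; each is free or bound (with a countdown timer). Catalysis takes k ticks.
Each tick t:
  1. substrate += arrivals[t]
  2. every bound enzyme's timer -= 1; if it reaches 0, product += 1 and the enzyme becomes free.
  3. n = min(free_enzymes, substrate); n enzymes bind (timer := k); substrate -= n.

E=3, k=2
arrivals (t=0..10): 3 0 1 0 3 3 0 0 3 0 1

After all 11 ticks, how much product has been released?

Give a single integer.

Answer: 13

Derivation:
t=0: arr=3 -> substrate=0 bound=3 product=0
t=1: arr=0 -> substrate=0 bound=3 product=0
t=2: arr=1 -> substrate=0 bound=1 product=3
t=3: arr=0 -> substrate=0 bound=1 product=3
t=4: arr=3 -> substrate=0 bound=3 product=4
t=5: arr=3 -> substrate=3 bound=3 product=4
t=6: arr=0 -> substrate=0 bound=3 product=7
t=7: arr=0 -> substrate=0 bound=3 product=7
t=8: arr=3 -> substrate=0 bound=3 product=10
t=9: arr=0 -> substrate=0 bound=3 product=10
t=10: arr=1 -> substrate=0 bound=1 product=13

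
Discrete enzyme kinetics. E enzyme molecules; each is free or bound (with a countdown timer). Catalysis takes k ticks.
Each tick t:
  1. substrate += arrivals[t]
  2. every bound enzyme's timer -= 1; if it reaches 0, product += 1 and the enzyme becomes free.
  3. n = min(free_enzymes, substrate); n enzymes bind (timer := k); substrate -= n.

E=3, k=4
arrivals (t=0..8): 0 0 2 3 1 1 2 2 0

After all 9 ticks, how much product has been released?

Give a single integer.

t=0: arr=0 -> substrate=0 bound=0 product=0
t=1: arr=0 -> substrate=0 bound=0 product=0
t=2: arr=2 -> substrate=0 bound=2 product=0
t=3: arr=3 -> substrate=2 bound=3 product=0
t=4: arr=1 -> substrate=3 bound=3 product=0
t=5: arr=1 -> substrate=4 bound=3 product=0
t=6: arr=2 -> substrate=4 bound=3 product=2
t=7: arr=2 -> substrate=5 bound=3 product=3
t=8: arr=0 -> substrate=5 bound=3 product=3

Answer: 3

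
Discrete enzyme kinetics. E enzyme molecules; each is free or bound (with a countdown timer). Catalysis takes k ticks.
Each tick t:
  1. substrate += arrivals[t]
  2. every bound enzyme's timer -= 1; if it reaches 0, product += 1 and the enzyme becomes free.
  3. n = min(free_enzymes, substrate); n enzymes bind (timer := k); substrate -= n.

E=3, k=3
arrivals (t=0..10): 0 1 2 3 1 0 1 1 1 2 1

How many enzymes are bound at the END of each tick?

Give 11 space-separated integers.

Answer: 0 1 3 3 3 3 3 3 3 3 3

Derivation:
t=0: arr=0 -> substrate=0 bound=0 product=0
t=1: arr=1 -> substrate=0 bound=1 product=0
t=2: arr=2 -> substrate=0 bound=3 product=0
t=3: arr=3 -> substrate=3 bound=3 product=0
t=4: arr=1 -> substrate=3 bound=3 product=1
t=5: arr=0 -> substrate=1 bound=3 product=3
t=6: arr=1 -> substrate=2 bound=3 product=3
t=7: arr=1 -> substrate=2 bound=3 product=4
t=8: arr=1 -> substrate=1 bound=3 product=6
t=9: arr=2 -> substrate=3 bound=3 product=6
t=10: arr=1 -> substrate=3 bound=3 product=7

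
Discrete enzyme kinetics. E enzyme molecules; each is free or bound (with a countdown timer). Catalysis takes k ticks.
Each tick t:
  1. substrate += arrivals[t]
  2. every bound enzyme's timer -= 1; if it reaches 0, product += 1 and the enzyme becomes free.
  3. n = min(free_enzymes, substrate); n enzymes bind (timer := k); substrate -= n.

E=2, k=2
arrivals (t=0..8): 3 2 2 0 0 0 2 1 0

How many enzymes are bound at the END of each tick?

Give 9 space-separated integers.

Answer: 2 2 2 2 2 2 2 2 2

Derivation:
t=0: arr=3 -> substrate=1 bound=2 product=0
t=1: arr=2 -> substrate=3 bound=2 product=0
t=2: arr=2 -> substrate=3 bound=2 product=2
t=3: arr=0 -> substrate=3 bound=2 product=2
t=4: arr=0 -> substrate=1 bound=2 product=4
t=5: arr=0 -> substrate=1 bound=2 product=4
t=6: arr=2 -> substrate=1 bound=2 product=6
t=7: arr=1 -> substrate=2 bound=2 product=6
t=8: arr=0 -> substrate=0 bound=2 product=8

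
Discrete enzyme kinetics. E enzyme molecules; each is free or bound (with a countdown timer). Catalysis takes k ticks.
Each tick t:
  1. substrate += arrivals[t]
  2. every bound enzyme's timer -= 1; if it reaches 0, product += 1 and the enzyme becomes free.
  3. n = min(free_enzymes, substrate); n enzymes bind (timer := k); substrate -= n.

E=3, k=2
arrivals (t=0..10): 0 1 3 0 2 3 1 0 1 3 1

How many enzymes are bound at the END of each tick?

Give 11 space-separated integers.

t=0: arr=0 -> substrate=0 bound=0 product=0
t=1: arr=1 -> substrate=0 bound=1 product=0
t=2: arr=3 -> substrate=1 bound=3 product=0
t=3: arr=0 -> substrate=0 bound=3 product=1
t=4: arr=2 -> substrate=0 bound=3 product=3
t=5: arr=3 -> substrate=2 bound=3 product=4
t=6: arr=1 -> substrate=1 bound=3 product=6
t=7: arr=0 -> substrate=0 bound=3 product=7
t=8: arr=1 -> substrate=0 bound=2 product=9
t=9: arr=3 -> substrate=1 bound=3 product=10
t=10: arr=1 -> substrate=1 bound=3 product=11

Answer: 0 1 3 3 3 3 3 3 2 3 3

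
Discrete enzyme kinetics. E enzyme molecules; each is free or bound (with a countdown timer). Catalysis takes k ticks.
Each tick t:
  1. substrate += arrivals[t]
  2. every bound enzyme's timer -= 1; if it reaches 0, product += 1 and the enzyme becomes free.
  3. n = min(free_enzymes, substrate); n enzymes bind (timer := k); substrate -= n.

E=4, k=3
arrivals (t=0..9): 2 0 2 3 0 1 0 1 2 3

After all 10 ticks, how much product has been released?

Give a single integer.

Answer: 8

Derivation:
t=0: arr=2 -> substrate=0 bound=2 product=0
t=1: arr=0 -> substrate=0 bound=2 product=0
t=2: arr=2 -> substrate=0 bound=4 product=0
t=3: arr=3 -> substrate=1 bound=4 product=2
t=4: arr=0 -> substrate=1 bound=4 product=2
t=5: arr=1 -> substrate=0 bound=4 product=4
t=6: arr=0 -> substrate=0 bound=2 product=6
t=7: arr=1 -> substrate=0 bound=3 product=6
t=8: arr=2 -> substrate=0 bound=3 product=8
t=9: arr=3 -> substrate=2 bound=4 product=8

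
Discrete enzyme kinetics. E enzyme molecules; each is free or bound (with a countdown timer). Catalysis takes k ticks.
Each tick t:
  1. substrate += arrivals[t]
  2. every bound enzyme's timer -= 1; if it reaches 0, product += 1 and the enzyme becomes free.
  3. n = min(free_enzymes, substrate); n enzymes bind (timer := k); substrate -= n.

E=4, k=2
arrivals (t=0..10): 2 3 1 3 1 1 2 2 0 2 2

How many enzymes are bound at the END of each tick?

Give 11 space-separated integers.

Answer: 2 4 4 4 4 3 3 4 2 2 4

Derivation:
t=0: arr=2 -> substrate=0 bound=2 product=0
t=1: arr=3 -> substrate=1 bound=4 product=0
t=2: arr=1 -> substrate=0 bound=4 product=2
t=3: arr=3 -> substrate=1 bound=4 product=4
t=4: arr=1 -> substrate=0 bound=4 product=6
t=5: arr=1 -> substrate=0 bound=3 product=8
t=6: arr=2 -> substrate=0 bound=3 product=10
t=7: arr=2 -> substrate=0 bound=4 product=11
t=8: arr=0 -> substrate=0 bound=2 product=13
t=9: arr=2 -> substrate=0 bound=2 product=15
t=10: arr=2 -> substrate=0 bound=4 product=15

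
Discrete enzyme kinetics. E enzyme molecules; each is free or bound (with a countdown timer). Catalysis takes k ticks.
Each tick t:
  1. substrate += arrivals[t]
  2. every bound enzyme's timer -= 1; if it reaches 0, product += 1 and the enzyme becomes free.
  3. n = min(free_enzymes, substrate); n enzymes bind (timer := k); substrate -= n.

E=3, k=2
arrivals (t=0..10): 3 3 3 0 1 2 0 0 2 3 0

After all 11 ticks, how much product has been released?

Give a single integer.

Answer: 14

Derivation:
t=0: arr=3 -> substrate=0 bound=3 product=0
t=1: arr=3 -> substrate=3 bound=3 product=0
t=2: arr=3 -> substrate=3 bound=3 product=3
t=3: arr=0 -> substrate=3 bound=3 product=3
t=4: arr=1 -> substrate=1 bound=3 product=6
t=5: arr=2 -> substrate=3 bound=3 product=6
t=6: arr=0 -> substrate=0 bound=3 product=9
t=7: arr=0 -> substrate=0 bound=3 product=9
t=8: arr=2 -> substrate=0 bound=2 product=12
t=9: arr=3 -> substrate=2 bound=3 product=12
t=10: arr=0 -> substrate=0 bound=3 product=14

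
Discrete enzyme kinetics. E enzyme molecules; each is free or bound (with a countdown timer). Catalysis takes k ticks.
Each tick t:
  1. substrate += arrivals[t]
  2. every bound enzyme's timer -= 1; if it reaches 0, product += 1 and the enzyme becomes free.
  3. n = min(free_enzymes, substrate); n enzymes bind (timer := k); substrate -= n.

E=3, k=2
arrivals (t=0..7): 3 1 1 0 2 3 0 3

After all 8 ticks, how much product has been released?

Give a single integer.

t=0: arr=3 -> substrate=0 bound=3 product=0
t=1: arr=1 -> substrate=1 bound=3 product=0
t=2: arr=1 -> substrate=0 bound=2 product=3
t=3: arr=0 -> substrate=0 bound=2 product=3
t=4: arr=2 -> substrate=0 bound=2 product=5
t=5: arr=3 -> substrate=2 bound=3 product=5
t=6: arr=0 -> substrate=0 bound=3 product=7
t=7: arr=3 -> substrate=2 bound=3 product=8

Answer: 8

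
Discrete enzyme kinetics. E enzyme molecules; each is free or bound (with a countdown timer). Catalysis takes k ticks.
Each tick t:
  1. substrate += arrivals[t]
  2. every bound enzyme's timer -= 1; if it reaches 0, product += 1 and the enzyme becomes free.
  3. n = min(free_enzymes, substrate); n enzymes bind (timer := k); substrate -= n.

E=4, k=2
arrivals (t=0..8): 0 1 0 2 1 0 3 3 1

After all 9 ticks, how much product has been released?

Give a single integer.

t=0: arr=0 -> substrate=0 bound=0 product=0
t=1: arr=1 -> substrate=0 bound=1 product=0
t=2: arr=0 -> substrate=0 bound=1 product=0
t=3: arr=2 -> substrate=0 bound=2 product=1
t=4: arr=1 -> substrate=0 bound=3 product=1
t=5: arr=0 -> substrate=0 bound=1 product=3
t=6: arr=3 -> substrate=0 bound=3 product=4
t=7: arr=3 -> substrate=2 bound=4 product=4
t=8: arr=1 -> substrate=0 bound=4 product=7

Answer: 7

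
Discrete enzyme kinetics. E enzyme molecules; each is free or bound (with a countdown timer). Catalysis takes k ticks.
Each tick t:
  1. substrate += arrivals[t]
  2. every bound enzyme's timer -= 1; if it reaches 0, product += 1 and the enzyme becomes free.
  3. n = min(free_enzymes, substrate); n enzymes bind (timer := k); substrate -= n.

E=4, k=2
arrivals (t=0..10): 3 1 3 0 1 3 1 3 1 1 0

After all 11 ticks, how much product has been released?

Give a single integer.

t=0: arr=3 -> substrate=0 bound=3 product=0
t=1: arr=1 -> substrate=0 bound=4 product=0
t=2: arr=3 -> substrate=0 bound=4 product=3
t=3: arr=0 -> substrate=0 bound=3 product=4
t=4: arr=1 -> substrate=0 bound=1 product=7
t=5: arr=3 -> substrate=0 bound=4 product=7
t=6: arr=1 -> substrate=0 bound=4 product=8
t=7: arr=3 -> substrate=0 bound=4 product=11
t=8: arr=1 -> substrate=0 bound=4 product=12
t=9: arr=1 -> substrate=0 bound=2 product=15
t=10: arr=0 -> substrate=0 bound=1 product=16

Answer: 16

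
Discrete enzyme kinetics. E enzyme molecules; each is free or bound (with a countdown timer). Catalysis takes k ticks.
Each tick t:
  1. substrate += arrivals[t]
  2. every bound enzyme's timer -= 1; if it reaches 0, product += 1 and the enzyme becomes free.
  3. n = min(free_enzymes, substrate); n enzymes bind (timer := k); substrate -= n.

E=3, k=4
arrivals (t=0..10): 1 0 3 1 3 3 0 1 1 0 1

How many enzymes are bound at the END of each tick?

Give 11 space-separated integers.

Answer: 1 1 3 3 3 3 3 3 3 3 3

Derivation:
t=0: arr=1 -> substrate=0 bound=1 product=0
t=1: arr=0 -> substrate=0 bound=1 product=0
t=2: arr=3 -> substrate=1 bound=3 product=0
t=3: arr=1 -> substrate=2 bound=3 product=0
t=4: arr=3 -> substrate=4 bound=3 product=1
t=5: arr=3 -> substrate=7 bound=3 product=1
t=6: arr=0 -> substrate=5 bound=3 product=3
t=7: arr=1 -> substrate=6 bound=3 product=3
t=8: arr=1 -> substrate=6 bound=3 product=4
t=9: arr=0 -> substrate=6 bound=3 product=4
t=10: arr=1 -> substrate=5 bound=3 product=6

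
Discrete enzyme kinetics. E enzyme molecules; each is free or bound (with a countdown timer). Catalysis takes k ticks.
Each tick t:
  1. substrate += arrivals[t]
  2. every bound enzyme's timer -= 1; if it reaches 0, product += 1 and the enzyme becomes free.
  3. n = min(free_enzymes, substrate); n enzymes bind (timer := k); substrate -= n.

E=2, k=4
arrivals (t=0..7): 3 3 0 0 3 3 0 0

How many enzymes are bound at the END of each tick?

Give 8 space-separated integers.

t=0: arr=3 -> substrate=1 bound=2 product=0
t=1: arr=3 -> substrate=4 bound=2 product=0
t=2: arr=0 -> substrate=4 bound=2 product=0
t=3: arr=0 -> substrate=4 bound=2 product=0
t=4: arr=3 -> substrate=5 bound=2 product=2
t=5: arr=3 -> substrate=8 bound=2 product=2
t=6: arr=0 -> substrate=8 bound=2 product=2
t=7: arr=0 -> substrate=8 bound=2 product=2

Answer: 2 2 2 2 2 2 2 2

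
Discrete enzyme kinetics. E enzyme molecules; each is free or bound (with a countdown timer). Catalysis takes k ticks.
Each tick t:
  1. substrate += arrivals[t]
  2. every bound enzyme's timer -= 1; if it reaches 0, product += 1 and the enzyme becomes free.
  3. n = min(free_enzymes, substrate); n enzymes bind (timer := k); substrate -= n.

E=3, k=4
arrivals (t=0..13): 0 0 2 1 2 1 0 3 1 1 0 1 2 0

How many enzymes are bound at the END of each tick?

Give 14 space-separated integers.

Answer: 0 0 2 3 3 3 3 3 3 3 3 3 3 3

Derivation:
t=0: arr=0 -> substrate=0 bound=0 product=0
t=1: arr=0 -> substrate=0 bound=0 product=0
t=2: arr=2 -> substrate=0 bound=2 product=0
t=3: arr=1 -> substrate=0 bound=3 product=0
t=4: arr=2 -> substrate=2 bound=3 product=0
t=5: arr=1 -> substrate=3 bound=3 product=0
t=6: arr=0 -> substrate=1 bound=3 product=2
t=7: arr=3 -> substrate=3 bound=3 product=3
t=8: arr=1 -> substrate=4 bound=3 product=3
t=9: arr=1 -> substrate=5 bound=3 product=3
t=10: arr=0 -> substrate=3 bound=3 product=5
t=11: arr=1 -> substrate=3 bound=3 product=6
t=12: arr=2 -> substrate=5 bound=3 product=6
t=13: arr=0 -> substrate=5 bound=3 product=6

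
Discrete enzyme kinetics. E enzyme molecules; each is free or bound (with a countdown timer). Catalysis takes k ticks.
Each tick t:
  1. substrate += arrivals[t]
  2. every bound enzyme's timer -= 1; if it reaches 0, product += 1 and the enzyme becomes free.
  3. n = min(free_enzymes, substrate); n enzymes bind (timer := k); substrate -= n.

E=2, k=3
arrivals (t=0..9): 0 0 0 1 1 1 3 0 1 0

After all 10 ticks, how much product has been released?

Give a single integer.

t=0: arr=0 -> substrate=0 bound=0 product=0
t=1: arr=0 -> substrate=0 bound=0 product=0
t=2: arr=0 -> substrate=0 bound=0 product=0
t=3: arr=1 -> substrate=0 bound=1 product=0
t=4: arr=1 -> substrate=0 bound=2 product=0
t=5: arr=1 -> substrate=1 bound=2 product=0
t=6: arr=3 -> substrate=3 bound=2 product=1
t=7: arr=0 -> substrate=2 bound=2 product=2
t=8: arr=1 -> substrate=3 bound=2 product=2
t=9: arr=0 -> substrate=2 bound=2 product=3

Answer: 3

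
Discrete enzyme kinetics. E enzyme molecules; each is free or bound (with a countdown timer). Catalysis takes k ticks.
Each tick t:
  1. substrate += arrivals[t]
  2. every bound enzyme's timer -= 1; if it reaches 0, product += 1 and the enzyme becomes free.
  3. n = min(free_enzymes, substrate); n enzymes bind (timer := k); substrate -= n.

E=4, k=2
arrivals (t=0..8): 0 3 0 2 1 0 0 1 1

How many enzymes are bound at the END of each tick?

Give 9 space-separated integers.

Answer: 0 3 3 2 3 1 0 1 2

Derivation:
t=0: arr=0 -> substrate=0 bound=0 product=0
t=1: arr=3 -> substrate=0 bound=3 product=0
t=2: arr=0 -> substrate=0 bound=3 product=0
t=3: arr=2 -> substrate=0 bound=2 product=3
t=4: arr=1 -> substrate=0 bound=3 product=3
t=5: arr=0 -> substrate=0 bound=1 product=5
t=6: arr=0 -> substrate=0 bound=0 product=6
t=7: arr=1 -> substrate=0 bound=1 product=6
t=8: arr=1 -> substrate=0 bound=2 product=6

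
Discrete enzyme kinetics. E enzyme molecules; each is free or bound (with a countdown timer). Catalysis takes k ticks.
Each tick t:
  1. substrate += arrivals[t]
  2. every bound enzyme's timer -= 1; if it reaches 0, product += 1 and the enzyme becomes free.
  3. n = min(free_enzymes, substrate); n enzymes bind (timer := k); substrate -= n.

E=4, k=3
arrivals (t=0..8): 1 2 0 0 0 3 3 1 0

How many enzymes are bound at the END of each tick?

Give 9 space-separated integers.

t=0: arr=1 -> substrate=0 bound=1 product=0
t=1: arr=2 -> substrate=0 bound=3 product=0
t=2: arr=0 -> substrate=0 bound=3 product=0
t=3: arr=0 -> substrate=0 bound=2 product=1
t=4: arr=0 -> substrate=0 bound=0 product=3
t=5: arr=3 -> substrate=0 bound=3 product=3
t=6: arr=3 -> substrate=2 bound=4 product=3
t=7: arr=1 -> substrate=3 bound=4 product=3
t=8: arr=0 -> substrate=0 bound=4 product=6

Answer: 1 3 3 2 0 3 4 4 4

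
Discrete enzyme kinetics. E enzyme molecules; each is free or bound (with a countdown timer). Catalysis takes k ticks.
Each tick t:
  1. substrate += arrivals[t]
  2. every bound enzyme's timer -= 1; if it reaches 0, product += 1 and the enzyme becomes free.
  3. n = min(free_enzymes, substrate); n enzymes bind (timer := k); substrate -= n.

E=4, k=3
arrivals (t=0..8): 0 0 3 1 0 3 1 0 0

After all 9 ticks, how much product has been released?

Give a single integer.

Answer: 7

Derivation:
t=0: arr=0 -> substrate=0 bound=0 product=0
t=1: arr=0 -> substrate=0 bound=0 product=0
t=2: arr=3 -> substrate=0 bound=3 product=0
t=3: arr=1 -> substrate=0 bound=4 product=0
t=4: arr=0 -> substrate=0 bound=4 product=0
t=5: arr=3 -> substrate=0 bound=4 product=3
t=6: arr=1 -> substrate=0 bound=4 product=4
t=7: arr=0 -> substrate=0 bound=4 product=4
t=8: arr=0 -> substrate=0 bound=1 product=7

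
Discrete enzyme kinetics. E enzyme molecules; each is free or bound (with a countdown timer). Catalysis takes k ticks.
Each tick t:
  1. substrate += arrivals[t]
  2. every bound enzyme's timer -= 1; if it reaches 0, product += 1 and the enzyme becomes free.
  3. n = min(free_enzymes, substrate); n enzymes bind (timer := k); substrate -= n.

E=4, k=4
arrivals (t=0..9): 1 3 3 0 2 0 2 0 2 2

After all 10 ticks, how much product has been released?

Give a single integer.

t=0: arr=1 -> substrate=0 bound=1 product=0
t=1: arr=3 -> substrate=0 bound=4 product=0
t=2: arr=3 -> substrate=3 bound=4 product=0
t=3: arr=0 -> substrate=3 bound=4 product=0
t=4: arr=2 -> substrate=4 bound=4 product=1
t=5: arr=0 -> substrate=1 bound=4 product=4
t=6: arr=2 -> substrate=3 bound=4 product=4
t=7: arr=0 -> substrate=3 bound=4 product=4
t=8: arr=2 -> substrate=4 bound=4 product=5
t=9: arr=2 -> substrate=3 bound=4 product=8

Answer: 8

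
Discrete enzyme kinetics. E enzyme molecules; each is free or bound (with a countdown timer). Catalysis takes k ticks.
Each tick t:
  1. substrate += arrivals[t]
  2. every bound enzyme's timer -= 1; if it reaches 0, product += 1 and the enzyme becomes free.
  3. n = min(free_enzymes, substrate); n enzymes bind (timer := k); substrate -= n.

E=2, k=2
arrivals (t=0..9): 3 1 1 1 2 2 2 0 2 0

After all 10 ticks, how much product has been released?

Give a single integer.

t=0: arr=3 -> substrate=1 bound=2 product=0
t=1: arr=1 -> substrate=2 bound=2 product=0
t=2: arr=1 -> substrate=1 bound=2 product=2
t=3: arr=1 -> substrate=2 bound=2 product=2
t=4: arr=2 -> substrate=2 bound=2 product=4
t=5: arr=2 -> substrate=4 bound=2 product=4
t=6: arr=2 -> substrate=4 bound=2 product=6
t=7: arr=0 -> substrate=4 bound=2 product=6
t=8: arr=2 -> substrate=4 bound=2 product=8
t=9: arr=0 -> substrate=4 bound=2 product=8

Answer: 8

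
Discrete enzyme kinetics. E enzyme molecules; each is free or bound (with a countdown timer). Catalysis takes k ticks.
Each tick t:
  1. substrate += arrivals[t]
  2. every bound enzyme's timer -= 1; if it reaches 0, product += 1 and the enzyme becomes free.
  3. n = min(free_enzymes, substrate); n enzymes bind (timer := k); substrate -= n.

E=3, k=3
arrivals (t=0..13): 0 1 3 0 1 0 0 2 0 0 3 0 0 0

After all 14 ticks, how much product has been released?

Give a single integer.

t=0: arr=0 -> substrate=0 bound=0 product=0
t=1: arr=1 -> substrate=0 bound=1 product=0
t=2: arr=3 -> substrate=1 bound=3 product=0
t=3: arr=0 -> substrate=1 bound=3 product=0
t=4: arr=1 -> substrate=1 bound=3 product=1
t=5: arr=0 -> substrate=0 bound=2 product=3
t=6: arr=0 -> substrate=0 bound=2 product=3
t=7: arr=2 -> substrate=0 bound=3 product=4
t=8: arr=0 -> substrate=0 bound=2 product=5
t=9: arr=0 -> substrate=0 bound=2 product=5
t=10: arr=3 -> substrate=0 bound=3 product=7
t=11: arr=0 -> substrate=0 bound=3 product=7
t=12: arr=0 -> substrate=0 bound=3 product=7
t=13: arr=0 -> substrate=0 bound=0 product=10

Answer: 10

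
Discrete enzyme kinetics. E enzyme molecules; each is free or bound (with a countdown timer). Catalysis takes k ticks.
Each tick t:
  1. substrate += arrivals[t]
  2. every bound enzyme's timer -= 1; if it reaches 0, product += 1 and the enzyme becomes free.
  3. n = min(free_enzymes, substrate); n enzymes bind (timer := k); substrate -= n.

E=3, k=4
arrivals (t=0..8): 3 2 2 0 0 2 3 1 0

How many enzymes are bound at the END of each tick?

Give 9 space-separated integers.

t=0: arr=3 -> substrate=0 bound=3 product=0
t=1: arr=2 -> substrate=2 bound=3 product=0
t=2: arr=2 -> substrate=4 bound=3 product=0
t=3: arr=0 -> substrate=4 bound=3 product=0
t=4: arr=0 -> substrate=1 bound=3 product=3
t=5: arr=2 -> substrate=3 bound=3 product=3
t=6: arr=3 -> substrate=6 bound=3 product=3
t=7: arr=1 -> substrate=7 bound=3 product=3
t=8: arr=0 -> substrate=4 bound=3 product=6

Answer: 3 3 3 3 3 3 3 3 3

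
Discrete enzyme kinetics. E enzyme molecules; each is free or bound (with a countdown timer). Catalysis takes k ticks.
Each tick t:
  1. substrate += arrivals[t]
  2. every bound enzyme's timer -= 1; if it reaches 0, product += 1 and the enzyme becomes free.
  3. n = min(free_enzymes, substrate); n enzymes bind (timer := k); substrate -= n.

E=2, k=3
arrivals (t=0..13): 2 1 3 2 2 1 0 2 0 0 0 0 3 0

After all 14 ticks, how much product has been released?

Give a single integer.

t=0: arr=2 -> substrate=0 bound=2 product=0
t=1: arr=1 -> substrate=1 bound=2 product=0
t=2: arr=3 -> substrate=4 bound=2 product=0
t=3: arr=2 -> substrate=4 bound=2 product=2
t=4: arr=2 -> substrate=6 bound=2 product=2
t=5: arr=1 -> substrate=7 bound=2 product=2
t=6: arr=0 -> substrate=5 bound=2 product=4
t=7: arr=2 -> substrate=7 bound=2 product=4
t=8: arr=0 -> substrate=7 bound=2 product=4
t=9: arr=0 -> substrate=5 bound=2 product=6
t=10: arr=0 -> substrate=5 bound=2 product=6
t=11: arr=0 -> substrate=5 bound=2 product=6
t=12: arr=3 -> substrate=6 bound=2 product=8
t=13: arr=0 -> substrate=6 bound=2 product=8

Answer: 8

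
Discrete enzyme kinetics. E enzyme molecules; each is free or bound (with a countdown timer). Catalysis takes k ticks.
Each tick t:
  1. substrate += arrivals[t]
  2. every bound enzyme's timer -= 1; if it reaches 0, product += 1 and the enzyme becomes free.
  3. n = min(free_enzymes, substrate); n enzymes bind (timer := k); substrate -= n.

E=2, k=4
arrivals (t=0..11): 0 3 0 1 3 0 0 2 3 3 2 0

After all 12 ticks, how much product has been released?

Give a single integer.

t=0: arr=0 -> substrate=0 bound=0 product=0
t=1: arr=3 -> substrate=1 bound=2 product=0
t=2: arr=0 -> substrate=1 bound=2 product=0
t=3: arr=1 -> substrate=2 bound=2 product=0
t=4: arr=3 -> substrate=5 bound=2 product=0
t=5: arr=0 -> substrate=3 bound=2 product=2
t=6: arr=0 -> substrate=3 bound=2 product=2
t=7: arr=2 -> substrate=5 bound=2 product=2
t=8: arr=3 -> substrate=8 bound=2 product=2
t=9: arr=3 -> substrate=9 bound=2 product=4
t=10: arr=2 -> substrate=11 bound=2 product=4
t=11: arr=0 -> substrate=11 bound=2 product=4

Answer: 4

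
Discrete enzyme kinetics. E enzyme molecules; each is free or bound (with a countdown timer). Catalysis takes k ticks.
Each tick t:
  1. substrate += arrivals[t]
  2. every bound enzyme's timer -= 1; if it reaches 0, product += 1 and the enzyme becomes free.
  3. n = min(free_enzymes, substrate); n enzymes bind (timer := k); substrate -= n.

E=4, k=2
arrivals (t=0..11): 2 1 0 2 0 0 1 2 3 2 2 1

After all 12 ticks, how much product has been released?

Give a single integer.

t=0: arr=2 -> substrate=0 bound=2 product=0
t=1: arr=1 -> substrate=0 bound=3 product=0
t=2: arr=0 -> substrate=0 bound=1 product=2
t=3: arr=2 -> substrate=0 bound=2 product=3
t=4: arr=0 -> substrate=0 bound=2 product=3
t=5: arr=0 -> substrate=0 bound=0 product=5
t=6: arr=1 -> substrate=0 bound=1 product=5
t=7: arr=2 -> substrate=0 bound=3 product=5
t=8: arr=3 -> substrate=1 bound=4 product=6
t=9: arr=2 -> substrate=1 bound=4 product=8
t=10: arr=2 -> substrate=1 bound=4 product=10
t=11: arr=1 -> substrate=0 bound=4 product=12

Answer: 12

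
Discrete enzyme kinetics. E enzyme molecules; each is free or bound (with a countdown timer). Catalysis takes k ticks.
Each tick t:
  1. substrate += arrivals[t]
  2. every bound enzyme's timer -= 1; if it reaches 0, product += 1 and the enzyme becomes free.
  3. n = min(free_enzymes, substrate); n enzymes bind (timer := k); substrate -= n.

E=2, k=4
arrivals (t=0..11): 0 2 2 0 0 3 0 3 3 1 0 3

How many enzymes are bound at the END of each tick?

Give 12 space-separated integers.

t=0: arr=0 -> substrate=0 bound=0 product=0
t=1: arr=2 -> substrate=0 bound=2 product=0
t=2: arr=2 -> substrate=2 bound=2 product=0
t=3: arr=0 -> substrate=2 bound=2 product=0
t=4: arr=0 -> substrate=2 bound=2 product=0
t=5: arr=3 -> substrate=3 bound=2 product=2
t=6: arr=0 -> substrate=3 bound=2 product=2
t=7: arr=3 -> substrate=6 bound=2 product=2
t=8: arr=3 -> substrate=9 bound=2 product=2
t=9: arr=1 -> substrate=8 bound=2 product=4
t=10: arr=0 -> substrate=8 bound=2 product=4
t=11: arr=3 -> substrate=11 bound=2 product=4

Answer: 0 2 2 2 2 2 2 2 2 2 2 2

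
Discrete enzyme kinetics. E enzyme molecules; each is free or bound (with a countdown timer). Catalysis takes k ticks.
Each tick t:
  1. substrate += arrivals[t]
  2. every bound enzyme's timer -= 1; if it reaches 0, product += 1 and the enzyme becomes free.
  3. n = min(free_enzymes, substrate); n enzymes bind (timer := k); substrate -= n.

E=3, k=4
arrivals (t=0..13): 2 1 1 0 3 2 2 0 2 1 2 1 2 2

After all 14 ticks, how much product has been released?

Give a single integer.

Answer: 9

Derivation:
t=0: arr=2 -> substrate=0 bound=2 product=0
t=1: arr=1 -> substrate=0 bound=3 product=0
t=2: arr=1 -> substrate=1 bound=3 product=0
t=3: arr=0 -> substrate=1 bound=3 product=0
t=4: arr=3 -> substrate=2 bound=3 product=2
t=5: arr=2 -> substrate=3 bound=3 product=3
t=6: arr=2 -> substrate=5 bound=3 product=3
t=7: arr=0 -> substrate=5 bound=3 product=3
t=8: arr=2 -> substrate=5 bound=3 product=5
t=9: arr=1 -> substrate=5 bound=3 product=6
t=10: arr=2 -> substrate=7 bound=3 product=6
t=11: arr=1 -> substrate=8 bound=3 product=6
t=12: arr=2 -> substrate=8 bound=3 product=8
t=13: arr=2 -> substrate=9 bound=3 product=9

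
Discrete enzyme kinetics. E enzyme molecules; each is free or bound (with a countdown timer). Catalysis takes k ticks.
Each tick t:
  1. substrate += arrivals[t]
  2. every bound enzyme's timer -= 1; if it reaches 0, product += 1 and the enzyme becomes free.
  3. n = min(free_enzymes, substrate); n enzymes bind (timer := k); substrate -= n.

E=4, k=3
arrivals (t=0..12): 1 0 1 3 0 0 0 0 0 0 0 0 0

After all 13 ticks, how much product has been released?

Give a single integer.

t=0: arr=1 -> substrate=0 bound=1 product=0
t=1: arr=0 -> substrate=0 bound=1 product=0
t=2: arr=1 -> substrate=0 bound=2 product=0
t=3: arr=3 -> substrate=0 bound=4 product=1
t=4: arr=0 -> substrate=0 bound=4 product=1
t=5: arr=0 -> substrate=0 bound=3 product=2
t=6: arr=0 -> substrate=0 bound=0 product=5
t=7: arr=0 -> substrate=0 bound=0 product=5
t=8: arr=0 -> substrate=0 bound=0 product=5
t=9: arr=0 -> substrate=0 bound=0 product=5
t=10: arr=0 -> substrate=0 bound=0 product=5
t=11: arr=0 -> substrate=0 bound=0 product=5
t=12: arr=0 -> substrate=0 bound=0 product=5

Answer: 5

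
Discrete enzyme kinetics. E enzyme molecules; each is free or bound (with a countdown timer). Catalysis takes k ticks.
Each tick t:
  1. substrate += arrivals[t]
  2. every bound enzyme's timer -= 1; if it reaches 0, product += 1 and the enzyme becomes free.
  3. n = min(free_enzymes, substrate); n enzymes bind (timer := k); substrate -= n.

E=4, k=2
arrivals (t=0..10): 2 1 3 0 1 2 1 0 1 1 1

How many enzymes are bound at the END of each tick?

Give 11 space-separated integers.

Answer: 2 3 4 3 1 3 3 1 1 2 2

Derivation:
t=0: arr=2 -> substrate=0 bound=2 product=0
t=1: arr=1 -> substrate=0 bound=3 product=0
t=2: arr=3 -> substrate=0 bound=4 product=2
t=3: arr=0 -> substrate=0 bound=3 product=3
t=4: arr=1 -> substrate=0 bound=1 product=6
t=5: arr=2 -> substrate=0 bound=3 product=6
t=6: arr=1 -> substrate=0 bound=3 product=7
t=7: arr=0 -> substrate=0 bound=1 product=9
t=8: arr=1 -> substrate=0 bound=1 product=10
t=9: arr=1 -> substrate=0 bound=2 product=10
t=10: arr=1 -> substrate=0 bound=2 product=11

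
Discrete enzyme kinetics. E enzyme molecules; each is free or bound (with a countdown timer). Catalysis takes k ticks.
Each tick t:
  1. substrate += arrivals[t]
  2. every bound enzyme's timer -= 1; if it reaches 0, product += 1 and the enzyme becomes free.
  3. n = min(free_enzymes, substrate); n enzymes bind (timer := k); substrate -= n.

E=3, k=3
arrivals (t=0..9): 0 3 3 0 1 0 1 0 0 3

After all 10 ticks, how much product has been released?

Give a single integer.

Answer: 6

Derivation:
t=0: arr=0 -> substrate=0 bound=0 product=0
t=1: arr=3 -> substrate=0 bound=3 product=0
t=2: arr=3 -> substrate=3 bound=3 product=0
t=3: arr=0 -> substrate=3 bound=3 product=0
t=4: arr=1 -> substrate=1 bound=3 product=3
t=5: arr=0 -> substrate=1 bound=3 product=3
t=6: arr=1 -> substrate=2 bound=3 product=3
t=7: arr=0 -> substrate=0 bound=2 product=6
t=8: arr=0 -> substrate=0 bound=2 product=6
t=9: arr=3 -> substrate=2 bound=3 product=6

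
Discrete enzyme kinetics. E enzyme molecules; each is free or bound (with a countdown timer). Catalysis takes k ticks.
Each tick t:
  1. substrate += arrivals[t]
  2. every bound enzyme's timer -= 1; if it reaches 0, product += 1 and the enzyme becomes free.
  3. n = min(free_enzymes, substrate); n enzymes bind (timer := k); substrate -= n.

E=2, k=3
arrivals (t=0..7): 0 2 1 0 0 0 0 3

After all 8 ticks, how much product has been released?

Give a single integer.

t=0: arr=0 -> substrate=0 bound=0 product=0
t=1: arr=2 -> substrate=0 bound=2 product=0
t=2: arr=1 -> substrate=1 bound=2 product=0
t=3: arr=0 -> substrate=1 bound=2 product=0
t=4: arr=0 -> substrate=0 bound=1 product=2
t=5: arr=0 -> substrate=0 bound=1 product=2
t=6: arr=0 -> substrate=0 bound=1 product=2
t=7: arr=3 -> substrate=1 bound=2 product=3

Answer: 3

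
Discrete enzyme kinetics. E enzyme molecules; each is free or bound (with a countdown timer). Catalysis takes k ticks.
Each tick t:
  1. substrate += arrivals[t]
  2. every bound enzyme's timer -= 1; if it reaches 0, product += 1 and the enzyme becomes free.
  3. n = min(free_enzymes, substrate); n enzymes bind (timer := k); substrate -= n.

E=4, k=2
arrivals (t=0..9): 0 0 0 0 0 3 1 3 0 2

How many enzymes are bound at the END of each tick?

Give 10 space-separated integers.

t=0: arr=0 -> substrate=0 bound=0 product=0
t=1: arr=0 -> substrate=0 bound=0 product=0
t=2: arr=0 -> substrate=0 bound=0 product=0
t=3: arr=0 -> substrate=0 bound=0 product=0
t=4: arr=0 -> substrate=0 bound=0 product=0
t=5: arr=3 -> substrate=0 bound=3 product=0
t=6: arr=1 -> substrate=0 bound=4 product=0
t=7: arr=3 -> substrate=0 bound=4 product=3
t=8: arr=0 -> substrate=0 bound=3 product=4
t=9: arr=2 -> substrate=0 bound=2 product=7

Answer: 0 0 0 0 0 3 4 4 3 2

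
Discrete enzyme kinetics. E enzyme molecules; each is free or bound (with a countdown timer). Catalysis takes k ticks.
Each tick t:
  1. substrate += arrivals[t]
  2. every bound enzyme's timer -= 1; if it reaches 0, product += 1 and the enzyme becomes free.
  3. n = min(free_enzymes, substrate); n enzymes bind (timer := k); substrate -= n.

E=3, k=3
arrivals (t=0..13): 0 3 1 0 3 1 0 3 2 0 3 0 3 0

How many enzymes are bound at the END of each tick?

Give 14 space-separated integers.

t=0: arr=0 -> substrate=0 bound=0 product=0
t=1: arr=3 -> substrate=0 bound=3 product=0
t=2: arr=1 -> substrate=1 bound=3 product=0
t=3: arr=0 -> substrate=1 bound=3 product=0
t=4: arr=3 -> substrate=1 bound=3 product=3
t=5: arr=1 -> substrate=2 bound=3 product=3
t=6: arr=0 -> substrate=2 bound=3 product=3
t=7: arr=3 -> substrate=2 bound=3 product=6
t=8: arr=2 -> substrate=4 bound=3 product=6
t=9: arr=0 -> substrate=4 bound=3 product=6
t=10: arr=3 -> substrate=4 bound=3 product=9
t=11: arr=0 -> substrate=4 bound=3 product=9
t=12: arr=3 -> substrate=7 bound=3 product=9
t=13: arr=0 -> substrate=4 bound=3 product=12

Answer: 0 3 3 3 3 3 3 3 3 3 3 3 3 3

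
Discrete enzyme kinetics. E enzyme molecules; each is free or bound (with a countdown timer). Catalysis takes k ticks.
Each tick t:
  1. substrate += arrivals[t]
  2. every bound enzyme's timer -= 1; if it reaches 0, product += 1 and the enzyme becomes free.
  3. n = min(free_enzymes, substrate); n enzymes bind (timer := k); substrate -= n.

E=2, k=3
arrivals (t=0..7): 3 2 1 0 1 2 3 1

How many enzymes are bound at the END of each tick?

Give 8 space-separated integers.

t=0: arr=3 -> substrate=1 bound=2 product=0
t=1: arr=2 -> substrate=3 bound=2 product=0
t=2: arr=1 -> substrate=4 bound=2 product=0
t=3: arr=0 -> substrate=2 bound=2 product=2
t=4: arr=1 -> substrate=3 bound=2 product=2
t=5: arr=2 -> substrate=5 bound=2 product=2
t=6: arr=3 -> substrate=6 bound=2 product=4
t=7: arr=1 -> substrate=7 bound=2 product=4

Answer: 2 2 2 2 2 2 2 2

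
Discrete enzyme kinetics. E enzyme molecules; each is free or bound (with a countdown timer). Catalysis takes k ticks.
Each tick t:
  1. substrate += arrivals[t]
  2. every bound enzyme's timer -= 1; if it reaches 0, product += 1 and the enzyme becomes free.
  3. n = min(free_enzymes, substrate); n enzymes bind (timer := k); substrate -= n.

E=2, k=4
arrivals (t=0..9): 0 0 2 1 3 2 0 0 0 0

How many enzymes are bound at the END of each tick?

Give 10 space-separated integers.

Answer: 0 0 2 2 2 2 2 2 2 2

Derivation:
t=0: arr=0 -> substrate=0 bound=0 product=0
t=1: arr=0 -> substrate=0 bound=0 product=0
t=2: arr=2 -> substrate=0 bound=2 product=0
t=3: arr=1 -> substrate=1 bound=2 product=0
t=4: arr=3 -> substrate=4 bound=2 product=0
t=5: arr=2 -> substrate=6 bound=2 product=0
t=6: arr=0 -> substrate=4 bound=2 product=2
t=7: arr=0 -> substrate=4 bound=2 product=2
t=8: arr=0 -> substrate=4 bound=2 product=2
t=9: arr=0 -> substrate=4 bound=2 product=2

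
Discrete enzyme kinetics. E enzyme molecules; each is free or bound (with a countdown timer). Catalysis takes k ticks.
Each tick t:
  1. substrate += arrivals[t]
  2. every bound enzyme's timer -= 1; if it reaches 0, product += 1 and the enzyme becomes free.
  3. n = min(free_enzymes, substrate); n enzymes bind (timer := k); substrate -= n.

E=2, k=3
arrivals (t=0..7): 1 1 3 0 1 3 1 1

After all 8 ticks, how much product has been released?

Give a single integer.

t=0: arr=1 -> substrate=0 bound=1 product=0
t=1: arr=1 -> substrate=0 bound=2 product=0
t=2: arr=3 -> substrate=3 bound=2 product=0
t=3: arr=0 -> substrate=2 bound=2 product=1
t=4: arr=1 -> substrate=2 bound=2 product=2
t=5: arr=3 -> substrate=5 bound=2 product=2
t=6: arr=1 -> substrate=5 bound=2 product=3
t=7: arr=1 -> substrate=5 bound=2 product=4

Answer: 4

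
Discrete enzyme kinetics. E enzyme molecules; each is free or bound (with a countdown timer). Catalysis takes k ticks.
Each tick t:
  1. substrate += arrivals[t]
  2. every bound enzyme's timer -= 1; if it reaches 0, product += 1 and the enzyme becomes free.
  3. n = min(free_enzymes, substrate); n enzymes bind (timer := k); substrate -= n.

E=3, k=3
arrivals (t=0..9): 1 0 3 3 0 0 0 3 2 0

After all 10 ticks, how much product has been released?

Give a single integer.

Answer: 7

Derivation:
t=0: arr=1 -> substrate=0 bound=1 product=0
t=1: arr=0 -> substrate=0 bound=1 product=0
t=2: arr=3 -> substrate=1 bound=3 product=0
t=3: arr=3 -> substrate=3 bound=3 product=1
t=4: arr=0 -> substrate=3 bound=3 product=1
t=5: arr=0 -> substrate=1 bound=3 product=3
t=6: arr=0 -> substrate=0 bound=3 product=4
t=7: arr=3 -> substrate=3 bound=3 product=4
t=8: arr=2 -> substrate=3 bound=3 product=6
t=9: arr=0 -> substrate=2 bound=3 product=7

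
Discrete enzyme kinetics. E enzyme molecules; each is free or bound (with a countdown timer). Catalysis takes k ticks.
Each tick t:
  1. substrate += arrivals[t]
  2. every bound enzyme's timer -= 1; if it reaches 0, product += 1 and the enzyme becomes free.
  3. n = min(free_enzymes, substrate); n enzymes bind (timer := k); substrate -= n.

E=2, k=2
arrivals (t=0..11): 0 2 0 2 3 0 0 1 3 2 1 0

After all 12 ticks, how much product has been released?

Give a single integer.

Answer: 10

Derivation:
t=0: arr=0 -> substrate=0 bound=0 product=0
t=1: arr=2 -> substrate=0 bound=2 product=0
t=2: arr=0 -> substrate=0 bound=2 product=0
t=3: arr=2 -> substrate=0 bound=2 product=2
t=4: arr=3 -> substrate=3 bound=2 product=2
t=5: arr=0 -> substrate=1 bound=2 product=4
t=6: arr=0 -> substrate=1 bound=2 product=4
t=7: arr=1 -> substrate=0 bound=2 product=6
t=8: arr=3 -> substrate=3 bound=2 product=6
t=9: arr=2 -> substrate=3 bound=2 product=8
t=10: arr=1 -> substrate=4 bound=2 product=8
t=11: arr=0 -> substrate=2 bound=2 product=10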